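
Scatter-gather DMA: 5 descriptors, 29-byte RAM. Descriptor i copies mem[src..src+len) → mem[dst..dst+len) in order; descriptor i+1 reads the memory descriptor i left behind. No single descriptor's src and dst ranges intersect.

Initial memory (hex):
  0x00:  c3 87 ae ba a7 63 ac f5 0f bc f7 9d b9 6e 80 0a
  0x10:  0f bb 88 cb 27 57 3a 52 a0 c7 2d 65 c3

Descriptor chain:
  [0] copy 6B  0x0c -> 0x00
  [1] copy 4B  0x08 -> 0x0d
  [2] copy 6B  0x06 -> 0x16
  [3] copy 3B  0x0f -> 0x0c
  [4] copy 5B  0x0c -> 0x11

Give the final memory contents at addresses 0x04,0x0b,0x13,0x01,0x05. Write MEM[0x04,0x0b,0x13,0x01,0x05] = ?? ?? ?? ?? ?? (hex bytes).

D0: mem[0x00..0x05] <- [b9 6e 80 0a 0f bb]
D1: mem[0x0d..0x10] <- [0f bc f7 9d]
D2: mem[0x16..0x1b] <- [ac f5 0f bc f7 9d]
D3: mem[0x0c..0x0e] <- [f7 9d bb]
D4: mem[0x11..0x15] <- [f7 9d bb f7 9d]
query mem[0x04]=0x0f, mem[0x0b]=0x9d, mem[0x13]=0xbb, mem[0x01]=0x6e, mem[0x05]=0xbb

MEM[0x04,0x0b,0x13,0x01,0x05] = 0f 9d bb 6e bb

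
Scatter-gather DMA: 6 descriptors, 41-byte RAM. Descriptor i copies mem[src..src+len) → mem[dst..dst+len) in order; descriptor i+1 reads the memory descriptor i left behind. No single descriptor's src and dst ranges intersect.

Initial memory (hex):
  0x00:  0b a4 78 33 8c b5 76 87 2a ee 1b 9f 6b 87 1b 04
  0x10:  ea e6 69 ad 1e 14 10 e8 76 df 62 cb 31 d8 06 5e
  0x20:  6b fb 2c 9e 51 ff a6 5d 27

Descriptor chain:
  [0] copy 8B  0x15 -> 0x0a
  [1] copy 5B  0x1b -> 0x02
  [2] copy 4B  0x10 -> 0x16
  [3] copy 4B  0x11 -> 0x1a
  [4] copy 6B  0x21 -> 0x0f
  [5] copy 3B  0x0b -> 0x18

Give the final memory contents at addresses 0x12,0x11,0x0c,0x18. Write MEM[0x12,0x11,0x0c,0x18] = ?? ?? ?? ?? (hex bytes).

MEM[0x12,0x11,0x0c,0x18] = 51 9e e8 10

D0: mem[0x0a..0x11] <- [14 10 e8 76 df 62 cb 31]
D1: mem[0x02..0x06] <- [cb 31 d8 06 5e]
D2: mem[0x16..0x19] <- [cb 31 69 ad]
D3: mem[0x1a..0x1d] <- [31 69 ad 1e]
D4: mem[0x0f..0x14] <- [fb 2c 9e 51 ff a6]
D5: mem[0x18..0x1a] <- [10 e8 76]
query mem[0x12]=0x51, mem[0x11]=0x9e, mem[0x0c]=0xe8, mem[0x18]=0x10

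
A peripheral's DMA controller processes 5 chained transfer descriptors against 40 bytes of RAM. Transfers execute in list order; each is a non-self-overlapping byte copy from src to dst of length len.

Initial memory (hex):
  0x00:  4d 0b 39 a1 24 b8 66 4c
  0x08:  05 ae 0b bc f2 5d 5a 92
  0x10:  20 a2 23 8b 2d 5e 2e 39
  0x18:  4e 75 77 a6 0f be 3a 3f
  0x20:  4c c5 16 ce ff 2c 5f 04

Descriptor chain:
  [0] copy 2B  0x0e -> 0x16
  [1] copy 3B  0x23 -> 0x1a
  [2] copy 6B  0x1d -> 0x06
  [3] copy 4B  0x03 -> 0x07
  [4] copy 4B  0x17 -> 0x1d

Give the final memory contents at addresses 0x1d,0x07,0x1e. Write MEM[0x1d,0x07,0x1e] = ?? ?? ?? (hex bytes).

MEM[0x1d,0x07,0x1e] = 92 a1 4e

[0] 0x0e->0x16 len=2 : 5a 92
[1] 0x23->0x1a len=3 : ce ff 2c
[2] 0x1d->0x06 len=6 : be 3a 3f 4c c5 16
[3] 0x03->0x07 len=4 : a1 24 b8 be
[4] 0x17->0x1d len=4 : 92 4e 75 ce
query mem[0x1d]=0x92, mem[0x07]=0xa1, mem[0x1e]=0x4e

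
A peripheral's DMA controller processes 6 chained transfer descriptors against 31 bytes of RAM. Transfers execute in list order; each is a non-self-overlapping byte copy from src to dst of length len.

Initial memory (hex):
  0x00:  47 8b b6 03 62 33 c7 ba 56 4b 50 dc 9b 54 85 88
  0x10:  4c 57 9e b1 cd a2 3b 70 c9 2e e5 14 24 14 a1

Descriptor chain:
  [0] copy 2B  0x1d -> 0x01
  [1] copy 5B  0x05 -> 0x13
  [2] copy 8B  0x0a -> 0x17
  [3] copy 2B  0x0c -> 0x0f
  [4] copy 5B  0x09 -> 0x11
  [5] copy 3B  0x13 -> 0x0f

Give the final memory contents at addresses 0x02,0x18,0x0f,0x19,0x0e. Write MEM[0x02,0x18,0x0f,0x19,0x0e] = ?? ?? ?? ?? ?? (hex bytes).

[0] 0x1d->0x01 len=2 : 14 a1
[1] 0x05->0x13 len=5 : 33 c7 ba 56 4b
[2] 0x0a->0x17 len=8 : 50 dc 9b 54 85 88 4c 57
[3] 0x0c->0x0f len=2 : 9b 54
[4] 0x09->0x11 len=5 : 4b 50 dc 9b 54
[5] 0x13->0x0f len=3 : dc 9b 54
query mem[0x02]=0xa1, mem[0x18]=0xdc, mem[0x0f]=0xdc, mem[0x19]=0x9b, mem[0x0e]=0x85

MEM[0x02,0x18,0x0f,0x19,0x0e] = a1 dc dc 9b 85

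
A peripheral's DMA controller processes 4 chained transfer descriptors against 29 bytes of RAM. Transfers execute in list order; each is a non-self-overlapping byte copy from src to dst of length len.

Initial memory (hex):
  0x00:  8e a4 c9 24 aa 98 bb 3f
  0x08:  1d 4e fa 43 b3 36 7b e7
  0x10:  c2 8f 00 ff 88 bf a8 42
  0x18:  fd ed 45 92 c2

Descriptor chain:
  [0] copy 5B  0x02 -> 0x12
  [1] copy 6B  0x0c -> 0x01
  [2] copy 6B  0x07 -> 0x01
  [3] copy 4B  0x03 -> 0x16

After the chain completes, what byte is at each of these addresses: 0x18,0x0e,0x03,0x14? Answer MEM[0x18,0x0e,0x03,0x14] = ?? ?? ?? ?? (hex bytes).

MEM[0x18,0x0e,0x03,0x14] = 43 7b 4e aa

#0 dst[0x12+5] := {0xc9,0x24,0xaa,0x98,0xbb}
#1 dst[0x01+6] := {0xb3,0x36,0x7b,0xe7,0xc2,0x8f}
#2 dst[0x01+6] := {0x3f,0x1d,0x4e,0xfa,0x43,0xb3}
#3 dst[0x16+4] := {0x4e,0xfa,0x43,0xb3}
query mem[0x18]=0x43, mem[0x0e]=0x7b, mem[0x03]=0x4e, mem[0x14]=0xaa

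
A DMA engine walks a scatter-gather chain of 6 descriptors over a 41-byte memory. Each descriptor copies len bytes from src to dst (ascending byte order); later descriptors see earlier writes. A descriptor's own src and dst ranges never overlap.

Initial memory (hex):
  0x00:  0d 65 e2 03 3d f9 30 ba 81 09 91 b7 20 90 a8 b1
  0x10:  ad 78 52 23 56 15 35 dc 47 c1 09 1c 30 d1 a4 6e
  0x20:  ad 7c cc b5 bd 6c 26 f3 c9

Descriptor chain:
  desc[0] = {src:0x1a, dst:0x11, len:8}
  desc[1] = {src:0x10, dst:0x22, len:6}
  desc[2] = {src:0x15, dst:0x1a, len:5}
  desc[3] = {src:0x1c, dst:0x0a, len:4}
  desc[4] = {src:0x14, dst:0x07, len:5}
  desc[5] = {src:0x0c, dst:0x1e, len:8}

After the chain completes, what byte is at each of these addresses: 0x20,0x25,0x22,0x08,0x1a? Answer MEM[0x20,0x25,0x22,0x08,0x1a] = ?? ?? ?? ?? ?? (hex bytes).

[0] 0x1a->0x11 len=8 : 09 1c 30 d1 a4 6e ad 7c
[1] 0x10->0x22 len=6 : ad 09 1c 30 d1 a4
[2] 0x15->0x1a len=5 : a4 6e ad 7c c1
[3] 0x1c->0x0a len=4 : ad 7c c1 6e
[4] 0x14->0x07 len=5 : d1 a4 6e ad 7c
[5] 0x0c->0x1e len=8 : c1 6e a8 b1 ad 09 1c 30
query mem[0x20]=0xa8, mem[0x25]=0x30, mem[0x22]=0xad, mem[0x08]=0xa4, mem[0x1a]=0xa4

MEM[0x20,0x25,0x22,0x08,0x1a] = a8 30 ad a4 a4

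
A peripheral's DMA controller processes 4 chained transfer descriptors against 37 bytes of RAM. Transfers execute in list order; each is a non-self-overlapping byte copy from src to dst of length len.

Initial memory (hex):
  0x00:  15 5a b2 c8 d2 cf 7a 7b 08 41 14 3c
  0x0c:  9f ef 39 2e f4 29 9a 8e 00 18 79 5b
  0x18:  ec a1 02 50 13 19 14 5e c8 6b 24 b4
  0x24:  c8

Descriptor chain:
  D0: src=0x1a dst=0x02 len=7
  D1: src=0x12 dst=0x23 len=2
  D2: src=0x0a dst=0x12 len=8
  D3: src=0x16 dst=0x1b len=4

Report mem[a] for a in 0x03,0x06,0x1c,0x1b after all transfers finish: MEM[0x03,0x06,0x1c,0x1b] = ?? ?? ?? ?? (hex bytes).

#0 dst[0x02+7] := {0x02,0x50,0x13,0x19,0x14,0x5e,0xc8}
#1 dst[0x23+2] := {0x9a,0x8e}
#2 dst[0x12+8] := {0x14,0x3c,0x9f,0xef,0x39,0x2e,0xf4,0x29}
#3 dst[0x1b+4] := {0x39,0x2e,0xf4,0x29}
query mem[0x03]=0x50, mem[0x06]=0x14, mem[0x1c]=0x2e, mem[0x1b]=0x39

MEM[0x03,0x06,0x1c,0x1b] = 50 14 2e 39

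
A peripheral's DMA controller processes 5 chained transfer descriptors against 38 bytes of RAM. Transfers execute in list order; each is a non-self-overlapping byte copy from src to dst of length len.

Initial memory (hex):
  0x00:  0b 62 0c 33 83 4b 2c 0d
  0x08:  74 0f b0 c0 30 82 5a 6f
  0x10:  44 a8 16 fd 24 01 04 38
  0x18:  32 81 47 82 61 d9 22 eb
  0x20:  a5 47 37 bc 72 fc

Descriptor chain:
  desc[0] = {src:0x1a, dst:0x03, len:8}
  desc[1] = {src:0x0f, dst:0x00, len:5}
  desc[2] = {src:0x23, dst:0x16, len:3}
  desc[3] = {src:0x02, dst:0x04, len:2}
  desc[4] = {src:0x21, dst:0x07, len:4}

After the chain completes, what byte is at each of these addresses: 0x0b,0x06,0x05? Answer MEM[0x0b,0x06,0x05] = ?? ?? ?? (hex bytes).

MEM[0x0b,0x06,0x05] = c0 d9 16

D0: mem[0x03..0x0a] <- [47 82 61 d9 22 eb a5 47]
D1: mem[0x00..0x04] <- [6f 44 a8 16 fd]
D2: mem[0x16..0x18] <- [bc 72 fc]
D3: mem[0x04..0x05] <- [a8 16]
D4: mem[0x07..0x0a] <- [47 37 bc 72]
query mem[0x0b]=0xc0, mem[0x06]=0xd9, mem[0x05]=0x16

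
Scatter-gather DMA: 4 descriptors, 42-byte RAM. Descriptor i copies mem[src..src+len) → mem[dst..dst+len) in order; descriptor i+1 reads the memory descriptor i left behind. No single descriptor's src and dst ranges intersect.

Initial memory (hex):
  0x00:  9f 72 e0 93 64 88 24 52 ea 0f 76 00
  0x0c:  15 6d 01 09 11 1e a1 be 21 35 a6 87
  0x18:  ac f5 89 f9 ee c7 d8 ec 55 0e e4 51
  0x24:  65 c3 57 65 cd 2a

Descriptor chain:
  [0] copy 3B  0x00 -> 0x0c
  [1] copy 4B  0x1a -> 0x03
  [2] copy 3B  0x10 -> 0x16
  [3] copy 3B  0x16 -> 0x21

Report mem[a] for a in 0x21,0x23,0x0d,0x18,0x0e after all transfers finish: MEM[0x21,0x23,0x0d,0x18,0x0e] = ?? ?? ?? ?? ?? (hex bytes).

D0: mem[0x0c..0x0e] <- [9f 72 e0]
D1: mem[0x03..0x06] <- [89 f9 ee c7]
D2: mem[0x16..0x18] <- [11 1e a1]
D3: mem[0x21..0x23] <- [11 1e a1]
query mem[0x21]=0x11, mem[0x23]=0xa1, mem[0x0d]=0x72, mem[0x18]=0xa1, mem[0x0e]=0xe0

MEM[0x21,0x23,0x0d,0x18,0x0e] = 11 a1 72 a1 e0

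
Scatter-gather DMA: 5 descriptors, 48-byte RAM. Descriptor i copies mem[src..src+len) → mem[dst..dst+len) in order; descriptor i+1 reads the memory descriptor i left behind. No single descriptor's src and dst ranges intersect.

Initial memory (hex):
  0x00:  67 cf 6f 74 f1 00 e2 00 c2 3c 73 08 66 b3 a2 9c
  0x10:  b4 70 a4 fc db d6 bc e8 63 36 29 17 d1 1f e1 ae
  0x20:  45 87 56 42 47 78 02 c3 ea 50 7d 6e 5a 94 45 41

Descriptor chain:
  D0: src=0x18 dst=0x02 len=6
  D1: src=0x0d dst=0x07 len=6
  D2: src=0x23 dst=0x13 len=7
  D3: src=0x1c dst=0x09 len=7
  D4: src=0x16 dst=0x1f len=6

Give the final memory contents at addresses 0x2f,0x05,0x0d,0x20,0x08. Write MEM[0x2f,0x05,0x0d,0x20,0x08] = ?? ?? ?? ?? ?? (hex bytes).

D0: mem[0x02..0x07] <- [63 36 29 17 d1 1f]
D1: mem[0x07..0x0c] <- [b3 a2 9c b4 70 a4]
D2: mem[0x13..0x19] <- [42 47 78 02 c3 ea 50]
D3: mem[0x09..0x0f] <- [d1 1f e1 ae 45 87 56]
D4: mem[0x1f..0x24] <- [02 c3 ea 50 29 17]
query mem[0x2f]=0x41, mem[0x05]=0x17, mem[0x0d]=0x45, mem[0x20]=0xc3, mem[0x08]=0xa2

MEM[0x2f,0x05,0x0d,0x20,0x08] = 41 17 45 c3 a2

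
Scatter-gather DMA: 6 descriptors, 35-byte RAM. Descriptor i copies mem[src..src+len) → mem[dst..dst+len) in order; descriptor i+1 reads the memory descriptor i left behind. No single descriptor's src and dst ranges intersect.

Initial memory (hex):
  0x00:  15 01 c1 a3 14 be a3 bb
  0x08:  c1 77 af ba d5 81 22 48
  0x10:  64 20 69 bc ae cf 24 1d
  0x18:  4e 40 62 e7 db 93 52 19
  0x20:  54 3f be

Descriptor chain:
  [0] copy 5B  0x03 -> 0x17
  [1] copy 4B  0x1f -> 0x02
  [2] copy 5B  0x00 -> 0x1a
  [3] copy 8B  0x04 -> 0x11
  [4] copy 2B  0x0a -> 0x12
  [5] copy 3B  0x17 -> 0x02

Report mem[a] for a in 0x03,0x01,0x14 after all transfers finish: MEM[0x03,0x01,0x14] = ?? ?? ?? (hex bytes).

MEM[0x03,0x01,0x14] = ba 01 bb

  after D0: wrote 5B at 0x17 = a314bea3bb
  after D1: wrote 4B at 0x02 = 19543fbe
  after D2: wrote 5B at 0x1a = 150119543f
  after D3: wrote 8B at 0x11 = 3fbea3bbc177afba
  after D4: wrote 2B at 0x12 = afba
  after D5: wrote 3B at 0x02 = afbabe
query mem[0x03]=0xba, mem[0x01]=0x01, mem[0x14]=0xbb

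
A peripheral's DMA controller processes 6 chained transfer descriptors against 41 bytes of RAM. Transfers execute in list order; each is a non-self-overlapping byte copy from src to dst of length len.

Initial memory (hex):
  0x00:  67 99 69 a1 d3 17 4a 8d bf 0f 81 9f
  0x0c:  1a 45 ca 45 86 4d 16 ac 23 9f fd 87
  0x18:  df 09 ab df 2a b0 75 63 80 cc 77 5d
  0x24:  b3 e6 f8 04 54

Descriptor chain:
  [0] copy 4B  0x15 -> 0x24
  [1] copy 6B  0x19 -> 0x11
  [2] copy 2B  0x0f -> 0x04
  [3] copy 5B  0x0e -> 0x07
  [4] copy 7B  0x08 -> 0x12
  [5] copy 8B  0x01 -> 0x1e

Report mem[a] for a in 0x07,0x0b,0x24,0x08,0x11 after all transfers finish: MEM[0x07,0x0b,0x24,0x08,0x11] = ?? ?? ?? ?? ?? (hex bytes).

MEM[0x07,0x0b,0x24,0x08,0x11] = ca ab ca 45 09

D0: mem[0x24..0x27] <- [9f fd 87 df]
D1: mem[0x11..0x16] <- [09 ab df 2a b0 75]
D2: mem[0x04..0x05] <- [45 86]
D3: mem[0x07..0x0b] <- [ca 45 86 09 ab]
D4: mem[0x12..0x18] <- [45 86 09 ab 1a 45 ca]
D5: mem[0x1e..0x25] <- [99 69 a1 45 86 4a ca 45]
query mem[0x07]=0xca, mem[0x0b]=0xab, mem[0x24]=0xca, mem[0x08]=0x45, mem[0x11]=0x09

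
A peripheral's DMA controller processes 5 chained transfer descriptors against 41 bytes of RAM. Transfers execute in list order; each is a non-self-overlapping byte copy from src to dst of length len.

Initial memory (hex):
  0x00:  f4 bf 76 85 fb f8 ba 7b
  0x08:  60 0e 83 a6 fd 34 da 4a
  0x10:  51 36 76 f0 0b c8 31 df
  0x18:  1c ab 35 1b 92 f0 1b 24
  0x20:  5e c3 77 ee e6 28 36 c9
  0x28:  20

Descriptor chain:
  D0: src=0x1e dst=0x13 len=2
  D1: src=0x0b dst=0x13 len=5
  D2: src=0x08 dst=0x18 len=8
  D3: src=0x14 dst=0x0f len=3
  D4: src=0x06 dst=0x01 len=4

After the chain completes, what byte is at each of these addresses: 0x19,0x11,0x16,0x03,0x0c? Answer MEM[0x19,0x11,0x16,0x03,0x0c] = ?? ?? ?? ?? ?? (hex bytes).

MEM[0x19,0x11,0x16,0x03,0x0c] = 0e da da 60 fd

D0: mem[0x13..0x14] <- [1b 24]
D1: mem[0x13..0x17] <- [a6 fd 34 da 4a]
D2: mem[0x18..0x1f] <- [60 0e 83 a6 fd 34 da 4a]
D3: mem[0x0f..0x11] <- [fd 34 da]
D4: mem[0x01..0x04] <- [ba 7b 60 0e]
query mem[0x19]=0x0e, mem[0x11]=0xda, mem[0x16]=0xda, mem[0x03]=0x60, mem[0x0c]=0xfd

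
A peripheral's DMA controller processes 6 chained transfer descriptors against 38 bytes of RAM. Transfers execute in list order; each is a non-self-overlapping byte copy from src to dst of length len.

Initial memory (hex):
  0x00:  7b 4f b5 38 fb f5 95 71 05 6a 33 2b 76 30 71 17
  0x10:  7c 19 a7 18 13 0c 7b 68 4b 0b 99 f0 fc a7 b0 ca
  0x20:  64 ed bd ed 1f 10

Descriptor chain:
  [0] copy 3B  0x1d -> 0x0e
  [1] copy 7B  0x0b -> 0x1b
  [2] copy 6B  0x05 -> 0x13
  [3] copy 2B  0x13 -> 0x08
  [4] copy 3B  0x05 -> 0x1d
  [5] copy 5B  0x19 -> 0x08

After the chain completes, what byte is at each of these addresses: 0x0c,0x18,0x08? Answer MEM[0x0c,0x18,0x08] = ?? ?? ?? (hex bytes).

MEM[0x0c,0x18,0x08] = f5 33 0b

D0: mem[0x0e..0x10] <- [a7 b0 ca]
D1: mem[0x1b..0x21] <- [2b 76 30 a7 b0 ca 19]
D2: mem[0x13..0x18] <- [f5 95 71 05 6a 33]
D3: mem[0x08..0x09] <- [f5 95]
D4: mem[0x1d..0x1f] <- [f5 95 71]
D5: mem[0x08..0x0c] <- [0b 99 2b 76 f5]
query mem[0x0c]=0xf5, mem[0x18]=0x33, mem[0x08]=0x0b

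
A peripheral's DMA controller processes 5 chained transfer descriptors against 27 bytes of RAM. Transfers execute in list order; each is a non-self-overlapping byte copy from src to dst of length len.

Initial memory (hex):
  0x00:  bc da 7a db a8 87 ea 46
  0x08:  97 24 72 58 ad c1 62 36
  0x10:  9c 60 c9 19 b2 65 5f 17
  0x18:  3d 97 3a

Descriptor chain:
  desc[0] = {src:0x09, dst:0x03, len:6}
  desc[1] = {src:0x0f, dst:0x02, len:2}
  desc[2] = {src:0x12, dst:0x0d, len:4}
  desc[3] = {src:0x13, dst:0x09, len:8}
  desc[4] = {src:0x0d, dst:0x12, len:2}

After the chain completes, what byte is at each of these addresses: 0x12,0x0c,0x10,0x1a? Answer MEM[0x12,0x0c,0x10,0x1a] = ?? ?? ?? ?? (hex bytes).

  after D0: wrote 6B at 0x03 = 247258adc162
  after D1: wrote 2B at 0x02 = 369c
  after D2: wrote 4B at 0x0d = c919b265
  after D3: wrote 8B at 0x09 = 19b2655f173d973a
  after D4: wrote 2B at 0x12 = 173d
query mem[0x12]=0x17, mem[0x0c]=0x5f, mem[0x10]=0x3a, mem[0x1a]=0x3a

MEM[0x12,0x0c,0x10,0x1a] = 17 5f 3a 3a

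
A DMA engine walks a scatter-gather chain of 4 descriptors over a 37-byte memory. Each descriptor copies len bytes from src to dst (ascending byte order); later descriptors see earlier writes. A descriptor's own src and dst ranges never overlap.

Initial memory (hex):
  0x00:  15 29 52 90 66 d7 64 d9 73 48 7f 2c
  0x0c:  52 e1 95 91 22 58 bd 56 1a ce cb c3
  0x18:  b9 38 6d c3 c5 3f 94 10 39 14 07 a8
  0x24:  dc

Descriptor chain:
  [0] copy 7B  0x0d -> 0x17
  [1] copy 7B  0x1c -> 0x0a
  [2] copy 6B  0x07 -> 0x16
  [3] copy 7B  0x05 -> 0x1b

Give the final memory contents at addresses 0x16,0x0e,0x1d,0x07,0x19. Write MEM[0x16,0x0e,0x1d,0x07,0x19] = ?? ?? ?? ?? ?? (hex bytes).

MEM[0x16,0x0e,0x1d,0x07,0x19] = d9 39 d9 d9 bd

[0] 0x0d->0x17 len=7 : e1 95 91 22 58 bd 56
[1] 0x1c->0x0a len=7 : bd 56 94 10 39 14 07
[2] 0x07->0x16 len=6 : d9 73 48 bd 56 94
[3] 0x05->0x1b len=7 : d7 64 d9 73 48 bd 56
query mem[0x16]=0xd9, mem[0x0e]=0x39, mem[0x1d]=0xd9, mem[0x07]=0xd9, mem[0x19]=0xbd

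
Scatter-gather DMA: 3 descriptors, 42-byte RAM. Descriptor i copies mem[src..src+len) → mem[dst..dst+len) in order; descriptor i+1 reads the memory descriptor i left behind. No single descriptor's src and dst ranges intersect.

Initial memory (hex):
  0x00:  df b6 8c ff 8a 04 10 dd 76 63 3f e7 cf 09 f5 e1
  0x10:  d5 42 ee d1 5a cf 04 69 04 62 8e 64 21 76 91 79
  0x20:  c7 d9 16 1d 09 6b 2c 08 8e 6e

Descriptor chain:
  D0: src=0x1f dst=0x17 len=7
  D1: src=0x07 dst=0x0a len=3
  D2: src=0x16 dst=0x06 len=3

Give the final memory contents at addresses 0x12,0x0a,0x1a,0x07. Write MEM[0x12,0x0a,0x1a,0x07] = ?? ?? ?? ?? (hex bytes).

MEM[0x12,0x0a,0x1a,0x07] = ee dd 16 79

[0] 0x1f->0x17 len=7 : 79 c7 d9 16 1d 09 6b
[1] 0x07->0x0a len=3 : dd 76 63
[2] 0x16->0x06 len=3 : 04 79 c7
query mem[0x12]=0xee, mem[0x0a]=0xdd, mem[0x1a]=0x16, mem[0x07]=0x79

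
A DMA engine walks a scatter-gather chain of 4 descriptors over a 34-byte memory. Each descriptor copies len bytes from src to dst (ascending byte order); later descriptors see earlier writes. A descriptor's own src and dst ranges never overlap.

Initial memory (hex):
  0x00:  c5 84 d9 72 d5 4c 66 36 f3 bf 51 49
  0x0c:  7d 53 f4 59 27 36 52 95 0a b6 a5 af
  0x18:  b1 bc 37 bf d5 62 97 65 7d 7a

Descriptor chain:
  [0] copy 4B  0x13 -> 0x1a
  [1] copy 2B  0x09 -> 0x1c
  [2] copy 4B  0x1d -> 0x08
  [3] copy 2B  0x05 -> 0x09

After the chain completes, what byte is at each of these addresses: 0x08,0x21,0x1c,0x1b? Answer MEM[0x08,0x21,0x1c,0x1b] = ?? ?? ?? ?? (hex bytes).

#0 dst[0x1a+4] := {0x95,0x0a,0xb6,0xa5}
#1 dst[0x1c+2] := {0xbf,0x51}
#2 dst[0x08+4] := {0x51,0x97,0x65,0x7d}
#3 dst[0x09+2] := {0x4c,0x66}
query mem[0x08]=0x51, mem[0x21]=0x7a, mem[0x1c]=0xbf, mem[0x1b]=0x0a

MEM[0x08,0x21,0x1c,0x1b] = 51 7a bf 0a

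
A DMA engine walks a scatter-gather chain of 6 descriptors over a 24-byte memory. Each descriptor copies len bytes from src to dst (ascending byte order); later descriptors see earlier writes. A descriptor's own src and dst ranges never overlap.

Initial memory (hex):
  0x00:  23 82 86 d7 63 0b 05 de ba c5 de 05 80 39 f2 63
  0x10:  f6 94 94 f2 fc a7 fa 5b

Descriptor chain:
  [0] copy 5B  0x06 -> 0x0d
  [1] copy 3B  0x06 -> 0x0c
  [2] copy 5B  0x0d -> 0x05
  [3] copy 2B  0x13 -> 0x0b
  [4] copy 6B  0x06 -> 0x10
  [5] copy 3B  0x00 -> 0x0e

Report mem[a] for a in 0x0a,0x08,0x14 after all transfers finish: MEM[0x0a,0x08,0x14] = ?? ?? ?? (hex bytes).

MEM[0x0a,0x08,0x14] = de c5 de

D0: mem[0x0d..0x11] <- [05 de ba c5 de]
D1: mem[0x0c..0x0e] <- [05 de ba]
D2: mem[0x05..0x09] <- [de ba ba c5 de]
D3: mem[0x0b..0x0c] <- [f2 fc]
D4: mem[0x10..0x15] <- [ba ba c5 de de f2]
D5: mem[0x0e..0x10] <- [23 82 86]
query mem[0x0a]=0xde, mem[0x08]=0xc5, mem[0x14]=0xde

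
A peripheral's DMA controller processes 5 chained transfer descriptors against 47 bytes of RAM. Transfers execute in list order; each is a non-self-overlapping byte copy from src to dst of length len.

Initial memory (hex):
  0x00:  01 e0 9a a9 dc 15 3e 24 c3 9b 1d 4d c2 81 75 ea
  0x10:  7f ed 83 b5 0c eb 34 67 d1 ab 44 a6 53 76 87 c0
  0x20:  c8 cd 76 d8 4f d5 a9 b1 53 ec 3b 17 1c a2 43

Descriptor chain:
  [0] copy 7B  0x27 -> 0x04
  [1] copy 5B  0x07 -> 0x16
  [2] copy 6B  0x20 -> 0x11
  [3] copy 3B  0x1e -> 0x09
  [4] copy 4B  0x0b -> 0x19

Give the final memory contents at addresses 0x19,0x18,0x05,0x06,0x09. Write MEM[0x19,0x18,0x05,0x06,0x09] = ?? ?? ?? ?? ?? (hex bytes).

  after D0: wrote 7B at 0x04 = b153ec3b171ca2
  after D1: wrote 5B at 0x16 = 3b171ca24d
  after D2: wrote 6B at 0x11 = c8cd76d84fd5
  after D3: wrote 3B at 0x09 = 87c0c8
  after D4: wrote 4B at 0x19 = c8c28175
query mem[0x19]=0xc8, mem[0x18]=0x1c, mem[0x05]=0x53, mem[0x06]=0xec, mem[0x09]=0x87

MEM[0x19,0x18,0x05,0x06,0x09] = c8 1c 53 ec 87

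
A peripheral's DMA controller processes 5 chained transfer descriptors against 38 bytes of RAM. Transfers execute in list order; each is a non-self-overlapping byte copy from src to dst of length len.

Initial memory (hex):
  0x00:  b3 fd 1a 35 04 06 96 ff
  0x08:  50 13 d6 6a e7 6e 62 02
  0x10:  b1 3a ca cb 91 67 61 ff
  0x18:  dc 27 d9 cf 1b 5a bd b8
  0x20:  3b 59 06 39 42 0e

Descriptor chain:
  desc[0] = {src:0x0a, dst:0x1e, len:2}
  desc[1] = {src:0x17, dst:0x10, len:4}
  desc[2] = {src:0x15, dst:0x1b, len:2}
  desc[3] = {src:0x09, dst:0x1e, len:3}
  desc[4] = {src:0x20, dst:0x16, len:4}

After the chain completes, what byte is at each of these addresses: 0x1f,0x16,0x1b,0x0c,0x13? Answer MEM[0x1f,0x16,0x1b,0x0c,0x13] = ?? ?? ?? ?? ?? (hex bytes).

[0] 0x0a->0x1e len=2 : d6 6a
[1] 0x17->0x10 len=4 : ff dc 27 d9
[2] 0x15->0x1b len=2 : 67 61
[3] 0x09->0x1e len=3 : 13 d6 6a
[4] 0x20->0x16 len=4 : 6a 59 06 39
query mem[0x1f]=0xd6, mem[0x16]=0x6a, mem[0x1b]=0x67, mem[0x0c]=0xe7, mem[0x13]=0xd9

MEM[0x1f,0x16,0x1b,0x0c,0x13] = d6 6a 67 e7 d9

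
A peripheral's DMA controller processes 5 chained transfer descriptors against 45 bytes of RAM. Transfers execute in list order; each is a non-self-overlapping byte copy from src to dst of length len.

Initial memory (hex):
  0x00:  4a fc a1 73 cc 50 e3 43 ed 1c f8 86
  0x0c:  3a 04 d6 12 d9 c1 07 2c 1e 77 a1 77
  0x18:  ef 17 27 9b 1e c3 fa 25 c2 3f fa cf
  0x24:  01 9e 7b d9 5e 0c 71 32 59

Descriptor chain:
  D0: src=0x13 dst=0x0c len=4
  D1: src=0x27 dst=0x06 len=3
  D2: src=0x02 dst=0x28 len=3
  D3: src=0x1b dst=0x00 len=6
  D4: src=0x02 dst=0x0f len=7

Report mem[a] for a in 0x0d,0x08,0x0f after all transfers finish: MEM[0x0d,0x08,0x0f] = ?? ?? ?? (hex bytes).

MEM[0x0d,0x08,0x0f] = 1e 0c c3

  after D0: wrote 4B at 0x0c = 2c1e77a1
  after D1: wrote 3B at 0x06 = d95e0c
  after D2: wrote 3B at 0x28 = a173cc
  after D3: wrote 6B at 0x00 = 9b1ec3fa25c2
  after D4: wrote 7B at 0x0f = c3fa25c2d95e0c
query mem[0x0d]=0x1e, mem[0x08]=0x0c, mem[0x0f]=0xc3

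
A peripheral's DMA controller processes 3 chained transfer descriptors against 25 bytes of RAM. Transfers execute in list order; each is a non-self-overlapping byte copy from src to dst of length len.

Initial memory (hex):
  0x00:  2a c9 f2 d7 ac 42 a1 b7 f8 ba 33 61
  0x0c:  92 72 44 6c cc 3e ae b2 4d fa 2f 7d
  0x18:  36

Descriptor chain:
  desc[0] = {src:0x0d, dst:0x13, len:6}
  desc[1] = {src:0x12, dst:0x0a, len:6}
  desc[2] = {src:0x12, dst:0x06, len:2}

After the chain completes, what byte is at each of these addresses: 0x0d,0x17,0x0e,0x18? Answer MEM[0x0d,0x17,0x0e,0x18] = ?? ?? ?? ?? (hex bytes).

  after D0: wrote 6B at 0x13 = 72446ccc3eae
  after D1: wrote 6B at 0x0a = ae72446ccc3e
  after D2: wrote 2B at 0x06 = ae72
query mem[0x0d]=0x6c, mem[0x17]=0x3e, mem[0x0e]=0xcc, mem[0x18]=0xae

MEM[0x0d,0x17,0x0e,0x18] = 6c 3e cc ae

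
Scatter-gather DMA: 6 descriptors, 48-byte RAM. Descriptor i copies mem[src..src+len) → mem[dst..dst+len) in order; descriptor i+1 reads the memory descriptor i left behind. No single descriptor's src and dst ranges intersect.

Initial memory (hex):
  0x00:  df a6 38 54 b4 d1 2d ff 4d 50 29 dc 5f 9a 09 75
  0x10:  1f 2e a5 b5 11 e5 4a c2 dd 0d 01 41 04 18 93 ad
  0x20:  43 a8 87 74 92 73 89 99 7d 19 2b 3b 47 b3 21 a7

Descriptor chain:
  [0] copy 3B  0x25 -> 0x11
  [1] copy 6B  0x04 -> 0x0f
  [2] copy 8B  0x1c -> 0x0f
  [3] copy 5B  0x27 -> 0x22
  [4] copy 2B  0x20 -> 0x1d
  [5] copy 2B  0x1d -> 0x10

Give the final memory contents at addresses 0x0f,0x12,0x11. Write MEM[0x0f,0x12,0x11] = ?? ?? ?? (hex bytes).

#0 dst[0x11+3] := {0x73,0x89,0x99}
#1 dst[0x0f+6] := {0xb4,0xd1,0x2d,0xff,0x4d,0x50}
#2 dst[0x0f+8] := {0x04,0x18,0x93,0xad,0x43,0xa8,0x87,0x74}
#3 dst[0x22+5] := {0x99,0x7d,0x19,0x2b,0x3b}
#4 dst[0x1d+2] := {0x43,0xa8}
#5 dst[0x10+2] := {0x43,0xa8}
query mem[0x0f]=0x04, mem[0x12]=0xad, mem[0x11]=0xa8

MEM[0x0f,0x12,0x11] = 04 ad a8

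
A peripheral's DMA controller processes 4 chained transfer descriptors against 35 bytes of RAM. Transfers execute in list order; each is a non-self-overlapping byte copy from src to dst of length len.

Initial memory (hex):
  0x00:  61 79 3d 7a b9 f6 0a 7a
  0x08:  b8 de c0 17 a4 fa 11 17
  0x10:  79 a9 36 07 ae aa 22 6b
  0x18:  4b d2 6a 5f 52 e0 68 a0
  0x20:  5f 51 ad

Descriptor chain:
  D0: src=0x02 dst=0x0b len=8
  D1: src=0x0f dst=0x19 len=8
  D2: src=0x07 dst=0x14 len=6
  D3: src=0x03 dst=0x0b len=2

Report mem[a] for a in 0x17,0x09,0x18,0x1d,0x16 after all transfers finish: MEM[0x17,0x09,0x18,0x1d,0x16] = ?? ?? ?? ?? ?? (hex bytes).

MEM[0x17,0x09,0x18,0x1d,0x16] = c0 de 3d 07 de

[0] 0x02->0x0b len=8 : 3d 7a b9 f6 0a 7a b8 de
[1] 0x0f->0x19 len=8 : 0a 7a b8 de 07 ae aa 22
[2] 0x07->0x14 len=6 : 7a b8 de c0 3d 7a
[3] 0x03->0x0b len=2 : 7a b9
query mem[0x17]=0xc0, mem[0x09]=0xde, mem[0x18]=0x3d, mem[0x1d]=0x07, mem[0x16]=0xde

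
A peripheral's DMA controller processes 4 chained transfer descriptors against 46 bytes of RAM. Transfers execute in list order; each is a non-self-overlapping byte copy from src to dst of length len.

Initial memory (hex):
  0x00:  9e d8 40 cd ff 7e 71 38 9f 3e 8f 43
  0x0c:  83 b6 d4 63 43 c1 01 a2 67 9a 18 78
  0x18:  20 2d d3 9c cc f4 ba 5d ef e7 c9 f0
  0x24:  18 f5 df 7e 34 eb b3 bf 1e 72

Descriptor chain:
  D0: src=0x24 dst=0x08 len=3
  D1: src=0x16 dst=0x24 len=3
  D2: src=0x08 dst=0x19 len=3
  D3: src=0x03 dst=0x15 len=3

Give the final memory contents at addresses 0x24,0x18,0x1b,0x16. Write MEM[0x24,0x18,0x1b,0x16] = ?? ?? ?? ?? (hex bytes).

MEM[0x24,0x18,0x1b,0x16] = 18 20 df ff

D0: mem[0x08..0x0a] <- [18 f5 df]
D1: mem[0x24..0x26] <- [18 78 20]
D2: mem[0x19..0x1b] <- [18 f5 df]
D3: mem[0x15..0x17] <- [cd ff 7e]
query mem[0x24]=0x18, mem[0x18]=0x20, mem[0x1b]=0xdf, mem[0x16]=0xff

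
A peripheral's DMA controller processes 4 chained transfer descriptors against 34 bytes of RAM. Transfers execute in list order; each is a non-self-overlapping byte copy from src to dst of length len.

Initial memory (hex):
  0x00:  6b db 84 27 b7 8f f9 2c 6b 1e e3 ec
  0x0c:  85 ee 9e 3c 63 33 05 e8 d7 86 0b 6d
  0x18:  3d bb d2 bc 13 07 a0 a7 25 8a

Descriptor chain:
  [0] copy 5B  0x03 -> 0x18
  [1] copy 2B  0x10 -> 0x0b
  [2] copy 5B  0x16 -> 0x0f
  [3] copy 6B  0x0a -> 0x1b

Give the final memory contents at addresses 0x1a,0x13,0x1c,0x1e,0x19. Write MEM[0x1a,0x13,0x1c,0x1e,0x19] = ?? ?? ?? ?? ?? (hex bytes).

  after D0: wrote 5B at 0x18 = 27b78ff92c
  after D1: wrote 2B at 0x0b = 6333
  after D2: wrote 5B at 0x0f = 0b6d27b78f
  after D3: wrote 6B at 0x1b = e36333ee9e0b
query mem[0x1a]=0x8f, mem[0x13]=0x8f, mem[0x1c]=0x63, mem[0x1e]=0xee, mem[0x19]=0xb7

MEM[0x1a,0x13,0x1c,0x1e,0x19] = 8f 8f 63 ee b7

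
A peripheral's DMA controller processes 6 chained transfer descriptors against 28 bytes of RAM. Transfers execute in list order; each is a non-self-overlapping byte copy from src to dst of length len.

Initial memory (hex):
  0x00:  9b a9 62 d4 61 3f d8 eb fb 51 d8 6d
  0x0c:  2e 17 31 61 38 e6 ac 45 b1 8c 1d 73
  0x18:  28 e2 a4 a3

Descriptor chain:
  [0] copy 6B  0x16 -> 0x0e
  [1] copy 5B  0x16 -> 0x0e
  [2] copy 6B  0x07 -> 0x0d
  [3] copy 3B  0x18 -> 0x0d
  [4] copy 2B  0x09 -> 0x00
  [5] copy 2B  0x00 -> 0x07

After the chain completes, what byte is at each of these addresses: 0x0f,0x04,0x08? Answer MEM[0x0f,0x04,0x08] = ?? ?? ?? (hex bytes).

MEM[0x0f,0x04,0x08] = a4 61 d8

D0: mem[0x0e..0x13] <- [1d 73 28 e2 a4 a3]
D1: mem[0x0e..0x12] <- [1d 73 28 e2 a4]
D2: mem[0x0d..0x12] <- [eb fb 51 d8 6d 2e]
D3: mem[0x0d..0x0f] <- [28 e2 a4]
D4: mem[0x00..0x01] <- [51 d8]
D5: mem[0x07..0x08] <- [51 d8]
query mem[0x0f]=0xa4, mem[0x04]=0x61, mem[0x08]=0xd8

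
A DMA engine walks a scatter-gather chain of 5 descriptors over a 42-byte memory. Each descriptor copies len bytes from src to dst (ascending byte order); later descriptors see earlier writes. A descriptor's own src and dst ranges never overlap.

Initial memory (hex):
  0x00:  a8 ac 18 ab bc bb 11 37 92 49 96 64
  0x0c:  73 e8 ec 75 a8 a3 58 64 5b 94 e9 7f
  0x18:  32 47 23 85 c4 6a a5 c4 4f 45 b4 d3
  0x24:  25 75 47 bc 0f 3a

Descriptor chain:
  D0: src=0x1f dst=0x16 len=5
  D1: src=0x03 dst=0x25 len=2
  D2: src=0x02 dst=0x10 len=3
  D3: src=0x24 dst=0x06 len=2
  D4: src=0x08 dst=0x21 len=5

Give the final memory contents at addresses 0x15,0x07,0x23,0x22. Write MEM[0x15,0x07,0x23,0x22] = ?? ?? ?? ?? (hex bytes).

#0 dst[0x16+5] := {0xc4,0x4f,0x45,0xb4,0xd3}
#1 dst[0x25+2] := {0xab,0xbc}
#2 dst[0x10+3] := {0x18,0xab,0xbc}
#3 dst[0x06+2] := {0x25,0xab}
#4 dst[0x21+5] := {0x92,0x49,0x96,0x64,0x73}
query mem[0x15]=0x94, mem[0x07]=0xab, mem[0x23]=0x96, mem[0x22]=0x49

MEM[0x15,0x07,0x23,0x22] = 94 ab 96 49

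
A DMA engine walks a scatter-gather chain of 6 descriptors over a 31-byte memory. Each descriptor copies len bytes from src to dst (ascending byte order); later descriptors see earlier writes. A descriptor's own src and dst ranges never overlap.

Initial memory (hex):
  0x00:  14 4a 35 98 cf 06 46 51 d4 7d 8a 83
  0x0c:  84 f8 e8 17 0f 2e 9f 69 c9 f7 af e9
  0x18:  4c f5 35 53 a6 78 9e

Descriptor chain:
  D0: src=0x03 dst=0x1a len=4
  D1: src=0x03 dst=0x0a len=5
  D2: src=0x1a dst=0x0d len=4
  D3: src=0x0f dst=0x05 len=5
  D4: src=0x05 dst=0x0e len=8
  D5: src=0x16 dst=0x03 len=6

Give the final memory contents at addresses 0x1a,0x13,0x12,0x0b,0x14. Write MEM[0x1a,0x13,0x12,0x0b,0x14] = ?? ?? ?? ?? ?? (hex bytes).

MEM[0x1a,0x13,0x12,0x0b,0x14] = 98 98 69 cf cf

  after D0: wrote 4B at 0x1a = 98cf0646
  after D1: wrote 5B at 0x0a = 98cf064651
  after D2: wrote 4B at 0x0d = 98cf0646
  after D3: wrote 5B at 0x05 = 06462e9f69
  after D4: wrote 8B at 0x0e = 06462e9f6998cf06
  after D5: wrote 6B at 0x03 = afe94cf598cf
query mem[0x1a]=0x98, mem[0x13]=0x98, mem[0x12]=0x69, mem[0x0b]=0xcf, mem[0x14]=0xcf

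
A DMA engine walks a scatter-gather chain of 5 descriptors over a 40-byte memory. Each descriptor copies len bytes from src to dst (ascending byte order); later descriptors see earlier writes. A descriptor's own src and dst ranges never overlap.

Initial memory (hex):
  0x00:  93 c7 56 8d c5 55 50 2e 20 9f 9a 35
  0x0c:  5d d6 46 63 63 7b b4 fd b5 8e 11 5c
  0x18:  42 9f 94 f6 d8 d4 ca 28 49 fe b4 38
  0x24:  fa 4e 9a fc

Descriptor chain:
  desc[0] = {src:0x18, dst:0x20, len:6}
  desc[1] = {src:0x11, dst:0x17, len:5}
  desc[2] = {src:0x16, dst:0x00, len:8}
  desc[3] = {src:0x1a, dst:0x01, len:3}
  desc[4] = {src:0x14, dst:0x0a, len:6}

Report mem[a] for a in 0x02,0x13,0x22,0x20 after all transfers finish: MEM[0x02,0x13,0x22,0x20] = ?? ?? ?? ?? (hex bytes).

[0] 0x18->0x20 len=6 : 42 9f 94 f6 d8 d4
[1] 0x11->0x17 len=5 : 7b b4 fd b5 8e
[2] 0x16->0x00 len=8 : 11 7b b4 fd b5 8e d8 d4
[3] 0x1a->0x01 len=3 : b5 8e d8
[4] 0x14->0x0a len=6 : b5 8e 11 7b b4 fd
query mem[0x02]=0x8e, mem[0x13]=0xfd, mem[0x22]=0x94, mem[0x20]=0x42

MEM[0x02,0x13,0x22,0x20] = 8e fd 94 42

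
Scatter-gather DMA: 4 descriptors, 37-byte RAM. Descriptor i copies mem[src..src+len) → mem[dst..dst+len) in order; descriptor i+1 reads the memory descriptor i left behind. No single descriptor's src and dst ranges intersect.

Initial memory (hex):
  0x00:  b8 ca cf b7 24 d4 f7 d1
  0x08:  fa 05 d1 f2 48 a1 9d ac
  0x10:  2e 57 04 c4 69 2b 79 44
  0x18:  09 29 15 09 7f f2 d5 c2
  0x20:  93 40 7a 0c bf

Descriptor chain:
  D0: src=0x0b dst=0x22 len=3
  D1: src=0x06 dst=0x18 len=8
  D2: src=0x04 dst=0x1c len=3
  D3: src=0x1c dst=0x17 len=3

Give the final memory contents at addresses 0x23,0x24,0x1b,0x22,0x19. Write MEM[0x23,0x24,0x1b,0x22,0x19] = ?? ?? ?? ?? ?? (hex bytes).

MEM[0x23,0x24,0x1b,0x22,0x19] = 48 a1 05 f2 f7

#0 dst[0x22+3] := {0xf2,0x48,0xa1}
#1 dst[0x18+8] := {0xf7,0xd1,0xfa,0x05,0xd1,0xf2,0x48,0xa1}
#2 dst[0x1c+3] := {0x24,0xd4,0xf7}
#3 dst[0x17+3] := {0x24,0xd4,0xf7}
query mem[0x23]=0x48, mem[0x24]=0xa1, mem[0x1b]=0x05, mem[0x22]=0xf2, mem[0x19]=0xf7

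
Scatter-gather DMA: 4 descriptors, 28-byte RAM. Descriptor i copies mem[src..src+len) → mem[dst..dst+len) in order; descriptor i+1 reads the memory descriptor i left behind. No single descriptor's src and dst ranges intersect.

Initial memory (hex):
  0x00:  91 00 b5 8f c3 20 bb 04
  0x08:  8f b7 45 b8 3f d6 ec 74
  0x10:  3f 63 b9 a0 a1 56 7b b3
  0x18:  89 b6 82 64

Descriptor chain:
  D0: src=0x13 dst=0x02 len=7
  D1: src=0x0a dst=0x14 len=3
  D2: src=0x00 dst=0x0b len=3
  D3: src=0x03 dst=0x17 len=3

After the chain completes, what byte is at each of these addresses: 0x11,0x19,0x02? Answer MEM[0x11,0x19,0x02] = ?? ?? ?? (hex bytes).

D0: mem[0x02..0x08] <- [a0 a1 56 7b b3 89 b6]
D1: mem[0x14..0x16] <- [45 b8 3f]
D2: mem[0x0b..0x0d] <- [91 00 a0]
D3: mem[0x17..0x19] <- [a1 56 7b]
query mem[0x11]=0x63, mem[0x19]=0x7b, mem[0x02]=0xa0

MEM[0x11,0x19,0x02] = 63 7b a0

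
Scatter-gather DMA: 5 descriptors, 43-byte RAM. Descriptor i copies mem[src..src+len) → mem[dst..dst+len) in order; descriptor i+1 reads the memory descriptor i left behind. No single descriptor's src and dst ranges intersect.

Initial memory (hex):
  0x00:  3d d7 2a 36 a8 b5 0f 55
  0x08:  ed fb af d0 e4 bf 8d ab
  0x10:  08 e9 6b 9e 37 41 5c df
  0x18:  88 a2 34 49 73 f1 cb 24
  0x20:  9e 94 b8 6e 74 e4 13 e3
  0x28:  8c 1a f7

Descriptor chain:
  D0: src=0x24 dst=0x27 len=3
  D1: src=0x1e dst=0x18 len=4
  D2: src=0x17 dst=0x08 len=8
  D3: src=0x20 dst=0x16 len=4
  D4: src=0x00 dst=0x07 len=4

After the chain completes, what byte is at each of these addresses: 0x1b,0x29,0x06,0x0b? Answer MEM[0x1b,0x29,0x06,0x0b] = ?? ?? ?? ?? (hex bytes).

MEM[0x1b,0x29,0x06,0x0b] = 94 13 0f 9e

#0 dst[0x27+3] := {0x74,0xe4,0x13}
#1 dst[0x18+4] := {0xcb,0x24,0x9e,0x94}
#2 dst[0x08+8] := {0xdf,0xcb,0x24,0x9e,0x94,0x73,0xf1,0xcb}
#3 dst[0x16+4] := {0x9e,0x94,0xb8,0x6e}
#4 dst[0x07+4] := {0x3d,0xd7,0x2a,0x36}
query mem[0x1b]=0x94, mem[0x29]=0x13, mem[0x06]=0x0f, mem[0x0b]=0x9e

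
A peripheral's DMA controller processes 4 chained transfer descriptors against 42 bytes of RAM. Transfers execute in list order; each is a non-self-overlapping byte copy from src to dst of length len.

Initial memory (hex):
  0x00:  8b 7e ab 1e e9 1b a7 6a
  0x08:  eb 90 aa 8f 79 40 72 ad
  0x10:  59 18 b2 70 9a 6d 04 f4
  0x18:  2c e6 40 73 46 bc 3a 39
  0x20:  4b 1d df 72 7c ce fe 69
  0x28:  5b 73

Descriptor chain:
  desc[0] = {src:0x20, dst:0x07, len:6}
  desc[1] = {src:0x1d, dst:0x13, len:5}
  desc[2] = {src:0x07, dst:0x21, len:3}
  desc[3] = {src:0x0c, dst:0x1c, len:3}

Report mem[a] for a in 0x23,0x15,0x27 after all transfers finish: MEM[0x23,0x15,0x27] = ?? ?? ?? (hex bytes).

#0 dst[0x07+6] := {0x4b,0x1d,0xdf,0x72,0x7c,0xce}
#1 dst[0x13+5] := {0xbc,0x3a,0x39,0x4b,0x1d}
#2 dst[0x21+3] := {0x4b,0x1d,0xdf}
#3 dst[0x1c+3] := {0xce,0x40,0x72}
query mem[0x23]=0xdf, mem[0x15]=0x39, mem[0x27]=0x69

MEM[0x23,0x15,0x27] = df 39 69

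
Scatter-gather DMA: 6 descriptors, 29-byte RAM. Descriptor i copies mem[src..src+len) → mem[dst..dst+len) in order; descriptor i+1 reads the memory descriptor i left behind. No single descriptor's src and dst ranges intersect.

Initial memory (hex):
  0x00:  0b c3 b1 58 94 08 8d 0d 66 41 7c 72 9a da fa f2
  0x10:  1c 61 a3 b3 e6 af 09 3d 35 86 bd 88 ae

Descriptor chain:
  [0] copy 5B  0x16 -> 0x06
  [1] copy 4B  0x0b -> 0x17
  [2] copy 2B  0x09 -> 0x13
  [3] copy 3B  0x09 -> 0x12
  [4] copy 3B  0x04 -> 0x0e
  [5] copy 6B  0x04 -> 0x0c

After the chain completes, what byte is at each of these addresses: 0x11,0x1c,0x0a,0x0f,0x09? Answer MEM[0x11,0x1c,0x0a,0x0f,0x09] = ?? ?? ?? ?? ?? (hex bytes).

  after D0: wrote 5B at 0x06 = 093d3586bd
  after D1: wrote 4B at 0x17 = 729adafa
  after D2: wrote 2B at 0x13 = 86bd
  after D3: wrote 3B at 0x12 = 86bd72
  after D4: wrote 3B at 0x0e = 940809
  after D5: wrote 6B at 0x0c = 9408093d3586
query mem[0x11]=0x86, mem[0x1c]=0xae, mem[0x0a]=0xbd, mem[0x0f]=0x3d, mem[0x09]=0x86

MEM[0x11,0x1c,0x0a,0x0f,0x09] = 86 ae bd 3d 86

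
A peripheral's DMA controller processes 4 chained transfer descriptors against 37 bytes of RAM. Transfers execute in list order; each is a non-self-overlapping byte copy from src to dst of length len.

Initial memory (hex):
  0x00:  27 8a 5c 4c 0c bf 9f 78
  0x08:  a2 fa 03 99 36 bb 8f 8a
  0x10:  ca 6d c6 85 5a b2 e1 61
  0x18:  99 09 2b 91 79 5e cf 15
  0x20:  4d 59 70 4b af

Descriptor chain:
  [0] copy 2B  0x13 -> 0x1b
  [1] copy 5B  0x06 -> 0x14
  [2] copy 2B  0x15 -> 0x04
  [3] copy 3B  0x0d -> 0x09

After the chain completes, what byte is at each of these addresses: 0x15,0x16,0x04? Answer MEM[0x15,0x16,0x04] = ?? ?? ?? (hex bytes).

[0] 0x13->0x1b len=2 : 85 5a
[1] 0x06->0x14 len=5 : 9f 78 a2 fa 03
[2] 0x15->0x04 len=2 : 78 a2
[3] 0x0d->0x09 len=3 : bb 8f 8a
query mem[0x15]=0x78, mem[0x16]=0xa2, mem[0x04]=0x78

MEM[0x15,0x16,0x04] = 78 a2 78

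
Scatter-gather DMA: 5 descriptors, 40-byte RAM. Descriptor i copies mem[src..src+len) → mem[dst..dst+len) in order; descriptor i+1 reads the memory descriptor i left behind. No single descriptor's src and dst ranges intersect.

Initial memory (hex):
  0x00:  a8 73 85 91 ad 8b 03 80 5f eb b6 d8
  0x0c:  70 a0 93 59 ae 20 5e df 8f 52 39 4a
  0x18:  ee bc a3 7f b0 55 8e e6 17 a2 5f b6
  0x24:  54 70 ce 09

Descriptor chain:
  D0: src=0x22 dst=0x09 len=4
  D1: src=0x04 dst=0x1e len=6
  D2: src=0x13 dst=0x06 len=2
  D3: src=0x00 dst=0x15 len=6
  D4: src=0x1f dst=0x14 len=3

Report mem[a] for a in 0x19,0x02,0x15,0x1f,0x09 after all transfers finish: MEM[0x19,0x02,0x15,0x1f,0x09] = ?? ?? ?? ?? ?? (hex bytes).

MEM[0x19,0x02,0x15,0x1f,0x09] = ad 85 03 8b 5f

[0] 0x22->0x09 len=4 : 5f b6 54 70
[1] 0x04->0x1e len=6 : ad 8b 03 80 5f 5f
[2] 0x13->0x06 len=2 : df 8f
[3] 0x00->0x15 len=6 : a8 73 85 91 ad 8b
[4] 0x1f->0x14 len=3 : 8b 03 80
query mem[0x19]=0xad, mem[0x02]=0x85, mem[0x15]=0x03, mem[0x1f]=0x8b, mem[0x09]=0x5f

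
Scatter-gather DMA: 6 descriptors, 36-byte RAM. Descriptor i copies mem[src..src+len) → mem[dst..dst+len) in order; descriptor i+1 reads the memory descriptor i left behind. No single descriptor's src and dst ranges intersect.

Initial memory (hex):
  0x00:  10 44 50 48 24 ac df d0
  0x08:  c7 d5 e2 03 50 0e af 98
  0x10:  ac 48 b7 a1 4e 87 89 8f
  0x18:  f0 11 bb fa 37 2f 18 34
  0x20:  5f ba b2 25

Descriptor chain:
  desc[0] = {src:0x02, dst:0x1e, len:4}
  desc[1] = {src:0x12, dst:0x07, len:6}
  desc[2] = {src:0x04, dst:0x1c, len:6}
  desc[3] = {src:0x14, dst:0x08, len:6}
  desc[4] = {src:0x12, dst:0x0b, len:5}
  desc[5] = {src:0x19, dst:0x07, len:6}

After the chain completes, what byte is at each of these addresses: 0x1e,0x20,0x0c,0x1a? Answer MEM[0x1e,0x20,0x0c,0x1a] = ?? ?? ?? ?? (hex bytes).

#0 dst[0x1e+4] := {0x50,0x48,0x24,0xac}
#1 dst[0x07+6] := {0xb7,0xa1,0x4e,0x87,0x89,0x8f}
#2 dst[0x1c+6] := {0x24,0xac,0xdf,0xb7,0xa1,0x4e}
#3 dst[0x08+6] := {0x4e,0x87,0x89,0x8f,0xf0,0x11}
#4 dst[0x0b+5] := {0xb7,0xa1,0x4e,0x87,0x89}
#5 dst[0x07+6] := {0x11,0xbb,0xfa,0x24,0xac,0xdf}
query mem[0x1e]=0xdf, mem[0x20]=0xa1, mem[0x0c]=0xdf, mem[0x1a]=0xbb

MEM[0x1e,0x20,0x0c,0x1a] = df a1 df bb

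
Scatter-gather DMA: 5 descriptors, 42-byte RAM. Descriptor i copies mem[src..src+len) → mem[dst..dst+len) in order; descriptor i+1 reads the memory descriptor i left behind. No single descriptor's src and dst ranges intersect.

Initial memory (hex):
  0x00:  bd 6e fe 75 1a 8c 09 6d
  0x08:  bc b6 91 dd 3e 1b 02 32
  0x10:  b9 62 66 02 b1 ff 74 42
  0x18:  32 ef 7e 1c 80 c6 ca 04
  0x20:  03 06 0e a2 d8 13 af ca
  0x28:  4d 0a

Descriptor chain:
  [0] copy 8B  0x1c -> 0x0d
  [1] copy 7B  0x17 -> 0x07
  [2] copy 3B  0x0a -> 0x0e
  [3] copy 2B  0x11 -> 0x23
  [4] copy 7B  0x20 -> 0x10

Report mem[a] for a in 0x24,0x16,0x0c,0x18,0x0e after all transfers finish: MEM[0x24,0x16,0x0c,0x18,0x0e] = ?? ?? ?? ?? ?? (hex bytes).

MEM[0x24,0x16,0x0c,0x18,0x0e] = 06 af 80 32 7e

#0 dst[0x0d+8] := {0x80,0xc6,0xca,0x04,0x03,0x06,0x0e,0xa2}
#1 dst[0x07+7] := {0x42,0x32,0xef,0x7e,0x1c,0x80,0xc6}
#2 dst[0x0e+3] := {0x7e,0x1c,0x80}
#3 dst[0x23+2] := {0x03,0x06}
#4 dst[0x10+7] := {0x03,0x06,0x0e,0x03,0x06,0x13,0xaf}
query mem[0x24]=0x06, mem[0x16]=0xaf, mem[0x0c]=0x80, mem[0x18]=0x32, mem[0x0e]=0x7e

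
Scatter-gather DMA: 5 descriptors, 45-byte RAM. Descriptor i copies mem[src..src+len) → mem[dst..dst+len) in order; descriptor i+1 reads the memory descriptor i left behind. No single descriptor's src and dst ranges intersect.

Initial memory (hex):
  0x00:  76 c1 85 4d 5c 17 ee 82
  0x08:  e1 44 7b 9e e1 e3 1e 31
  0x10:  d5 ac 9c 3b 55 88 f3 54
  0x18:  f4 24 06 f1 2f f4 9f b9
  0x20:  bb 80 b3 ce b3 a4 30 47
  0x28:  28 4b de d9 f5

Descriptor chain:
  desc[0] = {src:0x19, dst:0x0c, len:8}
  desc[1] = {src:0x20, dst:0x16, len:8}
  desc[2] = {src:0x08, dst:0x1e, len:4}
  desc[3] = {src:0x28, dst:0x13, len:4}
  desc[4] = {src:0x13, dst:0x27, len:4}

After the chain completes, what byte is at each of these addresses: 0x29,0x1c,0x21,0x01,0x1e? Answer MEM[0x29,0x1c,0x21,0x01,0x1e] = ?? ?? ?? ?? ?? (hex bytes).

D0: mem[0x0c..0x13] <- [24 06 f1 2f f4 9f b9 bb]
D1: mem[0x16..0x1d] <- [bb 80 b3 ce b3 a4 30 47]
D2: mem[0x1e..0x21] <- [e1 44 7b 9e]
D3: mem[0x13..0x16] <- [28 4b de d9]
D4: mem[0x27..0x2a] <- [28 4b de d9]
query mem[0x29]=0xde, mem[0x1c]=0x30, mem[0x21]=0x9e, mem[0x01]=0xc1, mem[0x1e]=0xe1

MEM[0x29,0x1c,0x21,0x01,0x1e] = de 30 9e c1 e1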